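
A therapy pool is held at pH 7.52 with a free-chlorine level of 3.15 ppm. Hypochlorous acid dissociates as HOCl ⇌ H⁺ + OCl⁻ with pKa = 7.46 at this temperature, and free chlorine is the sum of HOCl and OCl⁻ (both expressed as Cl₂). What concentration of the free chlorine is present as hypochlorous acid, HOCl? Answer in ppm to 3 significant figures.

[OCl⁻]/[HOCl] = 10^(pH − pKa) = 10^(7.52 − 7.46) = 10^0.06 = 1.148.
Fraction as HOCl = 1 / (1 + 1.148) = 0.4655.
HOCl = 0.4655 × 3.15 ppm = 1.466 ppm.

1.47 ppm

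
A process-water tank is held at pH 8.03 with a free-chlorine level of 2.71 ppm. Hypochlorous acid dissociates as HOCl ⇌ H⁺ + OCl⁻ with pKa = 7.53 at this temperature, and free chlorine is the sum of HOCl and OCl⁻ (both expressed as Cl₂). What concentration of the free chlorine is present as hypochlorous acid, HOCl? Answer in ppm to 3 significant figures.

0.651 ppm

[OCl⁻]/[HOCl] = 10^(pH − pKa) = 10^(8.03 − 7.53) = 10^0.50 = 3.162.
Fraction as HOCl = 1 / (1 + 3.162) = 0.2403.
HOCl = 0.2403 × 2.71 ppm = 0.6511 ppm.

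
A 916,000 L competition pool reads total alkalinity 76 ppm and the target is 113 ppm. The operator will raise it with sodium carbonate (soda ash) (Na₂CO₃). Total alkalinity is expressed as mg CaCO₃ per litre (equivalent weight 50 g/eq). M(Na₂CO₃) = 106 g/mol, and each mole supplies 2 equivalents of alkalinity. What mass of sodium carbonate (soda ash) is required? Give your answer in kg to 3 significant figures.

35.9 kg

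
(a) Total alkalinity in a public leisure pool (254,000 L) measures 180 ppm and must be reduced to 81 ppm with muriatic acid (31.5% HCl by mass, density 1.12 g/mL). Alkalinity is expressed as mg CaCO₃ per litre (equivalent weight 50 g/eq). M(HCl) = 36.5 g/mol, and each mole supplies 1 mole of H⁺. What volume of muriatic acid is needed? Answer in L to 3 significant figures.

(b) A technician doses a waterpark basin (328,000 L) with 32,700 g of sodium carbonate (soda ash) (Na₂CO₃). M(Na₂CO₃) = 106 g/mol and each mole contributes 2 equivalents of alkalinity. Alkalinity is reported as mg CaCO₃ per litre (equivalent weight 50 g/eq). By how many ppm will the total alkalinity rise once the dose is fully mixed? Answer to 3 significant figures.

(a) 52.0 L; (b) 94.1 ppm

(a) Alkalinity to neutralize: (180 − 81) = 99 mg/L as CaCO₃ × 254,000 L = 25,150 g as CaCO₃.
(a) Equivalents of H⁺ required: 25,150 ÷ 50 g/eq = 502.9 eq = 502.9 mol HCl.
(a) Mass of HCl: 502.9 × 36.5 = 18,360 g.
(a) Mass of 31.5% solution: 18,360 / 0.315 = 58,270 g.
(a) Volume: 58,270 g ÷ 1.12 g/mL = 52,030 mL.

(b) Moles of Na₂CO₃: 32,700 g ÷ 106 g/mol = 308.5 mol → 617 eq of alkalinity.
(b) As CaCO₃: 617 eq × 50 g/eq = 30,850 g.
(b) Rise: 30,850 g / 328,000 L × 1000 = 94.05 mg/L.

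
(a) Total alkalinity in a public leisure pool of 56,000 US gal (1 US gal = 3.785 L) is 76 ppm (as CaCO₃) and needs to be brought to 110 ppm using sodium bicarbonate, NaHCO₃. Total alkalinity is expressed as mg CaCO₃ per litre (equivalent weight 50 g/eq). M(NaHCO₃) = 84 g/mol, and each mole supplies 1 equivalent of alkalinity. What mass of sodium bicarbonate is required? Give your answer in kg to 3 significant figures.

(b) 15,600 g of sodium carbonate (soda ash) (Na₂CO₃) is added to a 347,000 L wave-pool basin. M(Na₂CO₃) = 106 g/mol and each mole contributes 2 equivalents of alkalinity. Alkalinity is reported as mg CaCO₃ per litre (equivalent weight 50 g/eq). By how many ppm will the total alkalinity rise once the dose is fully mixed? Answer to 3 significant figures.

(a) Volume: 56,000 US gal × 3.785 L/gal = 211,960 L.
(a) Alkalinity to add: (110 − 76) = 34 mg/L as CaCO₃ × 211,960 L = 7207 g as CaCO₃.
(a) Equivalents: 7207 g ÷ 50 g/eq = 144.1 eq.
(a) NaHCO₃ supplies 1 eq per mole → 144.1 mol.
(a) Mass: 144.1 mol × 84 g/mol = 12,110 g.

(b) Moles of Na₂CO₃: 15,600 g ÷ 106 g/mol = 147.2 mol → 294.3 eq of alkalinity.
(b) As CaCO₃: 294.3 eq × 50 g/eq = 14,720 g.
(b) Rise: 14,720 g / 347,000 L × 1000 = 42.41 mg/L.

(a) 12.1 kg; (b) 42.4 ppm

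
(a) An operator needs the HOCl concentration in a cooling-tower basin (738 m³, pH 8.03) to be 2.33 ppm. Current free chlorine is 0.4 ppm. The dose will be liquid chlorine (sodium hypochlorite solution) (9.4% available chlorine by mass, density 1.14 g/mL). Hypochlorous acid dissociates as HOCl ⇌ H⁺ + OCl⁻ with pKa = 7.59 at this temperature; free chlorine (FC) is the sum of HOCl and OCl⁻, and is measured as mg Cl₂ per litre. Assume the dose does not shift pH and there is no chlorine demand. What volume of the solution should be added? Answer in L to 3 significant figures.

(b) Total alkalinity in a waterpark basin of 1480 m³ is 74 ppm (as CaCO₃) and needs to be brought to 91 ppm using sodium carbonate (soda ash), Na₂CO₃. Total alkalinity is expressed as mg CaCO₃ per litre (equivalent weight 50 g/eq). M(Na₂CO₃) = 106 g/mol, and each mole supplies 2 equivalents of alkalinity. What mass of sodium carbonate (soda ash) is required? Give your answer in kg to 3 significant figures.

(a) Volume: 738 m³ = 738,000 L.
(a) [OCl⁻]/[HOCl] = 10^(pH − pKa) = 10^(8.03 − 7.59) = 2.754; fraction as HOCl = 1/(1 + 2.754) = 0.2664.
(a) Free chlorine required for 2.33 ppm HOCl: 2.33 / 0.2664 = 8.747 ppm.
(a) FC to add: 8.747 − 0.4 = 8.347 mg/L as Cl₂.
(a) Cl₂ equivalent: 8.347 mg/L × 738,000 L = 6160 g.
(a) Product at 9.4% available Cl: 6160 / 0.094 = 65,540 g.
(a) Volume: 65,540 g ÷ 1.14 g/mL = 57,490 mL.

(b) Volume: 1480 m³ = 1,480,000 L.
(b) Alkalinity to add: (91 − 74) = 17 mg/L as CaCO₃ × 1,480,000 L = 25,160 g as CaCO₃.
(b) Equivalents: 25,160 g ÷ 50 g/eq = 503.2 eq.
(b) Each mole of Na₂CO₃ supplies 2 eq, so 503.2 / 2 = 251.6 mol.
(b) Mass: 251.6 mol × 106 g/mol = 26,670 g.

(a) 57.5 L; (b) 26.7 kg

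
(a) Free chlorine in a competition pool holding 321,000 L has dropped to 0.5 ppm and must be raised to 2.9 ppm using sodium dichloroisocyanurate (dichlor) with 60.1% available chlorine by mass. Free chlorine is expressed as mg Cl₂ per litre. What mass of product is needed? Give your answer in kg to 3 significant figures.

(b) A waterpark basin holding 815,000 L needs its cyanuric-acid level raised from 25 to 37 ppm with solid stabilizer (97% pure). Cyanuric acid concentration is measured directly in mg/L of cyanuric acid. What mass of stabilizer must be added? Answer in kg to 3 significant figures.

(a) Chlorine deficit: 2.9 − 0.5 = 2.4 ppm = 2.4 mg/L as Cl₂.
(a) Cl₂ equivalent needed: 2.4 mg/L × 321,000 L = 770,400 mg = 770.4 g.
(a) Product at 60.1% available chlorine: 770.4 / 0.601 = 1282 g.

(b) CYA to add: (37 − 25) = 12 mg/L × 815,000 L = 9780 g cyanuric acid.
(b) At 97% purity: 9780 / 0.97 = 10,080 g product.

(a) 1.28 kg; (b) 10.1 kg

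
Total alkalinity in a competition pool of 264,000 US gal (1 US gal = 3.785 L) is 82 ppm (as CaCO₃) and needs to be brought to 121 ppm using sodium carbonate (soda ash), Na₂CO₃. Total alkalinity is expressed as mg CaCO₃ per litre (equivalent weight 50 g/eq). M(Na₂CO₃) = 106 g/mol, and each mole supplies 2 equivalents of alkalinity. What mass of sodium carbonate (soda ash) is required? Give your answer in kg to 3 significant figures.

41.3 kg

Volume: 264,000 US gal × 3.785 L/gal = 999,240 L.
Alkalinity to add: (121 − 82) = 39 mg/L as CaCO₃ × 999,240 L = 38,970 g as CaCO₃.
Equivalents: 38,970 g ÷ 50 g/eq = 779.4 eq.
Each mole of Na₂CO₃ supplies 2 eq, so 779.4 / 2 = 389.7 mol.
Mass: 389.7 mol × 106 g/mol = 41,310 g.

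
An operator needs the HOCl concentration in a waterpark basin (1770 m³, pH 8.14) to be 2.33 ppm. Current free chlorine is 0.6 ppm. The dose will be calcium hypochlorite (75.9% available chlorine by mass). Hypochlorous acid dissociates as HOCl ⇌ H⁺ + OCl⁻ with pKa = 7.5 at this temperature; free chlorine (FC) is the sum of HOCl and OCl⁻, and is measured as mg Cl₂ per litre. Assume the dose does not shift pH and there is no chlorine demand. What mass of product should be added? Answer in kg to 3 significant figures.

27.8 kg

Volume: 1770 m³ = 1,770,000 L.
[OCl⁻]/[HOCl] = 10^(pH − pKa) = 10^(8.14 − 7.5) = 4.365; fraction as HOCl = 1/(1 + 4.365) = 0.1864.
Free chlorine required for 2.33 ppm HOCl: 2.33 / 0.1864 = 12.5 ppm.
FC to add: 12.5 − 0.6 = 11.9 mg/L as Cl₂.
Cl₂ equivalent: 11.9 mg/L × 1,770,000 L = 21,060 g.
Product at 75.9% available Cl: 21,060 / 0.759 = 27,750 g.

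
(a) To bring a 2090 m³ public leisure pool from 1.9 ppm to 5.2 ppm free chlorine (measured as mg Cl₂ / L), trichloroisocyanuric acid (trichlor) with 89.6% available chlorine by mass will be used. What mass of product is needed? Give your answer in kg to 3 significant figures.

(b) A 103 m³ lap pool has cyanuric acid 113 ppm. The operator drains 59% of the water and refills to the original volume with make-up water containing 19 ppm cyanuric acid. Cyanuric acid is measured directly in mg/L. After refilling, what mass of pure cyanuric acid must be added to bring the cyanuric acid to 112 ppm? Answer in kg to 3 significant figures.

(a) 7.70 kg; (b) 5.61 kg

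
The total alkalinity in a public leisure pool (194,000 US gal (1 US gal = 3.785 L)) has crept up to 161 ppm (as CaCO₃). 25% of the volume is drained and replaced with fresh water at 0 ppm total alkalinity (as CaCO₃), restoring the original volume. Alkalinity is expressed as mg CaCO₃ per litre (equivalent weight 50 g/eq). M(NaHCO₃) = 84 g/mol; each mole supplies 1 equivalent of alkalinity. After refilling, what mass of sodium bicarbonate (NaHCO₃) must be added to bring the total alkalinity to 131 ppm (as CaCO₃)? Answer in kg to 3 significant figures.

Volume: 194,000 US gal × 3.785 L/gal = 734,290 L.
After draining 25% and refilling: 161 × 0.75 + 0 × 0.25 = 120.75 ppm.
Deficit to target: 131 − 120.75 = 10.25 mg/L.
As CaCO₃: 10.25 mg/L × 734,290 L = 7526 g; ÷ 50 g/eq ÷ 1 = 150.5 mol NaHCO₃.
Mass: 150.5 × 84 = 12,640 g.

12.6 kg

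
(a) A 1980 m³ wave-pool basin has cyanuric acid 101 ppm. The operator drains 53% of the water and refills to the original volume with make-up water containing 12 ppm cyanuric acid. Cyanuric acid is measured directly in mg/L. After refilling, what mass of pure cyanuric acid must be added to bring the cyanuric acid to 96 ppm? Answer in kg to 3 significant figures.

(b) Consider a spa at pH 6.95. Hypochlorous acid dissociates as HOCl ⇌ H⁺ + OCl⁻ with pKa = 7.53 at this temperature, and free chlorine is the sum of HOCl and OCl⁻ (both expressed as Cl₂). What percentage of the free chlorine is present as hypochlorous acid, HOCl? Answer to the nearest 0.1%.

(a) Volume: 1980 m³ = 1,980,000 L.
(a) After draining 53% and refilling: 101 × 0.47 + 12 × 0.53 = 53.83 ppm.
(a) Deficit to target: 96 − 53.83 = 42.17 mg/L.
(a) Mass: 42.17 mg/L × 1,980,000 L = 83,500 g cyanuric acid.

(b) [OCl⁻]/[HOCl] = 10^(pH − pKa) = 10^(6.95 − 7.53) = 10^-0.58 = 0.263.
(b) Fraction as HOCl = 1 / (1 + 0.263) = 0.7917.

(a) 83.5 kg; (b) 79.2%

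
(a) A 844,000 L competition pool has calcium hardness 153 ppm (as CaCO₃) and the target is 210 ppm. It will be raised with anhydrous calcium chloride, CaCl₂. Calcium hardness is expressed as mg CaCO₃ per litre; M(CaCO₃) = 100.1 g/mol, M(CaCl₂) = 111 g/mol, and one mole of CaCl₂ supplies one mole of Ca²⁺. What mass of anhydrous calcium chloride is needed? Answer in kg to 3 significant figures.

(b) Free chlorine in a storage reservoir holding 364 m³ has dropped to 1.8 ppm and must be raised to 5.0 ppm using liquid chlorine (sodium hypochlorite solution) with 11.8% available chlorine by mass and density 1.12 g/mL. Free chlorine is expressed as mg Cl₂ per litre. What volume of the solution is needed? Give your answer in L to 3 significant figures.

(a) 53.3 kg; (b) 8.81 L

(a) Hardness to add: (210 − 153) = 57 mg/L as CaCO₃ × 844,000 L = 48,110 g as CaCO₃.
(a) Moles of Ca²⁺ (1 mol Ca²⁺ ≡ 1 mol CaCO₃): 48,110 / 100.1 g/mol = 480.6 mol.
(a) Mass of CaCl₂: 480.6 × 111 = 53,350 g.

(b) Volume: 364 m³ = 364,000 L.
(b) Chlorine deficit: 5.0 − 1.8 = 3.2 ppm = 3.2 mg/L as Cl₂.
(b) Cl₂ equivalent needed: 3.2 mg/L × 364,000 L = 1,165,000 mg = 1165 g.
(b) Product at 11.8% available chlorine: 1165 / 0.118 = 9871 g.
(b) Volume at density 1.12 g/mL: 9871 g ÷ 1.12 g/mL = 8814 mL.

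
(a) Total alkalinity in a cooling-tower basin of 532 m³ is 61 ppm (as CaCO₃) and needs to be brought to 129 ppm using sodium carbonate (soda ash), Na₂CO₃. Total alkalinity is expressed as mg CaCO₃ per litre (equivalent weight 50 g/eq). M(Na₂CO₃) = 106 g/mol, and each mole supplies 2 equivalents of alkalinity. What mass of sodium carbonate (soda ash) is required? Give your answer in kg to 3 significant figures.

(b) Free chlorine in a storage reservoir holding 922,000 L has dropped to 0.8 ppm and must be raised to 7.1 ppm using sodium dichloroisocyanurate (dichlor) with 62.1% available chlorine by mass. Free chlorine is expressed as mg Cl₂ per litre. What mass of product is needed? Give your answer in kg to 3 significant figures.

(a) Volume: 532 m³ = 532,000 L.
(a) Alkalinity to add: (129 − 61) = 68 mg/L as CaCO₃ × 532,000 L = 36,180 g as CaCO₃.
(a) Equivalents: 36,180 g ÷ 50 g/eq = 723.5 eq.
(a) Each mole of Na₂CO₃ supplies 2 eq, so 723.5 / 2 = 361.8 mol.
(a) Mass: 361.8 mol × 106 g/mol = 38,350 g.

(b) Chlorine deficit: 7.1 − 0.8 = 6.3 ppm = 6.3 mg/L as Cl₂.
(b) Cl₂ equivalent needed: 6.3 mg/L × 922,000 L = 5,809,000 mg = 5809 g.
(b) Product at 62.1% available chlorine: 5809 / 0.621 = 9354 g.

(a) 38.3 kg; (b) 9.35 kg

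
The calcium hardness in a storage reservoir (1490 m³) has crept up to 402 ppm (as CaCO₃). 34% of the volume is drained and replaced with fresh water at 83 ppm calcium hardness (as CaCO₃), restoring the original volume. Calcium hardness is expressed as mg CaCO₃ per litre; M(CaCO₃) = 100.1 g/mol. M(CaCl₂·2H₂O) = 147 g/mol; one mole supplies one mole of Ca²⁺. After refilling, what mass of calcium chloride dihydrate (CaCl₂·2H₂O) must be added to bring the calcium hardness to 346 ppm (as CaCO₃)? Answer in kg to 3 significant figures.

Volume: 1490 m³ = 1,490,000 L.
After draining 34% and refilling: 402 × 0.66 + 83 × 0.34 = 293.54 ppm.
Deficit to target: 346 − 293.54 = 52.46 mg/L.
As CaCO₃: 52.46 mg/L × 1,490,000 L = 78,170 g; ÷ 100.1 = 780.9 mol Ca²⁺.
Mass: 780.9 × 147 = 114,800 g.

115 kg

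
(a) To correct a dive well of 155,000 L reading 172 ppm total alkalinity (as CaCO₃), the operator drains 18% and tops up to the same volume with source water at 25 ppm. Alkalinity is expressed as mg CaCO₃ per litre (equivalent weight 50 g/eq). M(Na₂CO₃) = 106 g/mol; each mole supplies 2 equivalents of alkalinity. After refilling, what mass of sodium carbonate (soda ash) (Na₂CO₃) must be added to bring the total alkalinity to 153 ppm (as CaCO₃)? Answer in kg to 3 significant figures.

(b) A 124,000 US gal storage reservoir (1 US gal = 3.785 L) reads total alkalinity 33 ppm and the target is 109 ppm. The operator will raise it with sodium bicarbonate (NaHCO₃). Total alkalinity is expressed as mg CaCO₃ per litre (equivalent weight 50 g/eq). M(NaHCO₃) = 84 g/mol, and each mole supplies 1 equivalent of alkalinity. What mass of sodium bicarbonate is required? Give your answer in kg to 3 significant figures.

(a) 1.23 kg; (b) 59.9 kg

(a) After draining 18% and refilling: 172 × 0.82 + 25 × 0.18 = 145.54 ppm.
(a) Deficit to target: 153 − 145.54 = 7.46 mg/L.
(a) As CaCO₃: 7.46 mg/L × 155,000 L = 1156 g; ÷ 50 g/eq ÷ 2 = 11.56 mol Na₂CO₃.
(a) Mass: 11.56 × 106 = 1226 g.

(b) Volume: 124,000 US gal × 3.785 L/gal = 469,340 L.
(b) Alkalinity to add: (109 − 33) = 76 mg/L as CaCO₃ × 469,340 L = 35,670 g as CaCO₃.
(b) Equivalents: 35,670 g ÷ 50 g/eq = 713.4 eq.
(b) NaHCO₃ supplies 1 eq per mole → 713.4 mol.
(b) Mass: 713.4 mol × 84 g/mol = 59,930 g.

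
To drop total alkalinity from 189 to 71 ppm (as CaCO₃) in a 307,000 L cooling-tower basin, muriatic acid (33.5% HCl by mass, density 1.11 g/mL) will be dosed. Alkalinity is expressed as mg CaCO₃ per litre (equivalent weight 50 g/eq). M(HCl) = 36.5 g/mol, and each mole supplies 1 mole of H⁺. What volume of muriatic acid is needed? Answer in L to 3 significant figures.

71.1 L

Alkalinity to neutralize: (189 − 71) = 118 mg/L as CaCO₃ × 307,000 L = 36,230 g as CaCO₃.
Equivalents of H⁺ required: 36,230 ÷ 50 g/eq = 724.5 eq = 724.5 mol HCl.
Mass of HCl: 724.5 × 36.5 = 26,440 g.
Mass of 33.5% solution: 26,440 / 0.335 = 78,940 g.
Volume: 78,940 g ÷ 1.11 g/mL = 71,120 mL.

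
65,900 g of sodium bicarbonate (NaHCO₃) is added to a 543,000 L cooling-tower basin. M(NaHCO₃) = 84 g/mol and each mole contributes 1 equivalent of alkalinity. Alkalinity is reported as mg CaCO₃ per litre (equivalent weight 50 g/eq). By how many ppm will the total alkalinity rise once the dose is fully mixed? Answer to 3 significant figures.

72.2 ppm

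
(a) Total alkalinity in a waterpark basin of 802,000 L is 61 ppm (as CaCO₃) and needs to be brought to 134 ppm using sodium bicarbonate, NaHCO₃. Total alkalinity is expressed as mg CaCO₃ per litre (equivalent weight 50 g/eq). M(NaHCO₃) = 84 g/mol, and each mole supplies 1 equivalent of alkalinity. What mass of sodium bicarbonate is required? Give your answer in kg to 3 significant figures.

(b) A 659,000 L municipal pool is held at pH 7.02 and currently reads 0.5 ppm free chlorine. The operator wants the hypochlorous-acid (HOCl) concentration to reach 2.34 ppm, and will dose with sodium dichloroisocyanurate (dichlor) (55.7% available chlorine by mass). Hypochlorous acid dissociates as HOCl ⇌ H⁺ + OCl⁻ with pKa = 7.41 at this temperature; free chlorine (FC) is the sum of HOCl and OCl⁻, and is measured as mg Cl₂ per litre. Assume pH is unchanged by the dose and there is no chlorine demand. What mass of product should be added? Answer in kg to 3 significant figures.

(a) 98.4 kg; (b) 3.30 kg

(a) Alkalinity to add: (134 − 61) = 73 mg/L as CaCO₃ × 802,000 L = 58,550 g as CaCO₃.
(a) Equivalents: 58,550 g ÷ 50 g/eq = 1171 eq.
(a) NaHCO₃ supplies 1 eq per mole → 1171 mol.
(a) Mass: 1171 mol × 84 g/mol = 98,360 g.

(b) [OCl⁻]/[HOCl] = 10^(pH − pKa) = 10^(7.02 − 7.41) = 0.4074; fraction as HOCl = 1/(1 + 0.4074) = 0.7105.
(b) Free chlorine required for 2.34 ppm HOCl: 2.34 / 0.7105 = 3.293 ppm.
(b) FC to add: 3.293 − 0.5 = 2.793 mg/L as Cl₂.
(b) Cl₂ equivalent: 2.793 mg/L × 659,000 L = 1841 g.
(b) Product at 55.7% available Cl: 1841 / 0.557 = 3305 g.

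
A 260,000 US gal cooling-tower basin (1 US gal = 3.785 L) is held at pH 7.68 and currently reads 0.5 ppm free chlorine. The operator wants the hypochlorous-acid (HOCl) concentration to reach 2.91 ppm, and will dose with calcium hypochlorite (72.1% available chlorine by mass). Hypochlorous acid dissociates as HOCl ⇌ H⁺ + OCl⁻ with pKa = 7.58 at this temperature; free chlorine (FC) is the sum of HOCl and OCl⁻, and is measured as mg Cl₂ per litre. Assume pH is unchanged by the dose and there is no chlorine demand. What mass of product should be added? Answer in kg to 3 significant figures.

Volume: 260,000 US gal × 3.785 L/gal = 984,100 L.
[OCl⁻]/[HOCl] = 10^(pH − pKa) = 10^(7.68 − 7.58) = 1.259; fraction as HOCl = 1/(1 + 1.259) = 0.4427.
Free chlorine required for 2.91 ppm HOCl: 2.91 / 0.4427 = 6.573 ppm.
FC to add: 6.573 − 0.5 = 6.073 mg/L as Cl₂.
Cl₂ equivalent: 6.073 mg/L × 984,100 L = 5977 g.
Product at 72.1% available Cl: 5977 / 0.721 = 8290 g.

8.29 kg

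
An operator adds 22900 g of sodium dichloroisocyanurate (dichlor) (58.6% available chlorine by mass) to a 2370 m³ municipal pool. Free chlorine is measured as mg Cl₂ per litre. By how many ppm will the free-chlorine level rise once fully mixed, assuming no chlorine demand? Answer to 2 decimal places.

Volume: 2370 m³ = 2,370,000 L.
Available chlorine delivered: 22,900 g × 0.586 = 13,420 g as Cl₂.
Concentration rise: 13,420 g / 2,370,000 L = 5.662 mg/L = 5.66 ppm.

5.66 ppm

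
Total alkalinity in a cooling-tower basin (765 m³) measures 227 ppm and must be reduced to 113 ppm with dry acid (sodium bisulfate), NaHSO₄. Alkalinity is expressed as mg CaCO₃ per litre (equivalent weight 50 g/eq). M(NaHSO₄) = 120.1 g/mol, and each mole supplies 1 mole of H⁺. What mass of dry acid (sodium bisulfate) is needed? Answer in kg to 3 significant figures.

209 kg

Volume: 765 m³ = 765,000 L.
Alkalinity to neutralize: (227 − 113) = 114 mg/L as CaCO₃ × 765,000 L = 87,210 g as CaCO₃.
Equivalents of H⁺ required: 87,210 ÷ 50 g/eq = 1744 eq = 1744 mol NaHSO₄.
Mass of NaHSO₄: 1744 × 120.1 = 209,500 g.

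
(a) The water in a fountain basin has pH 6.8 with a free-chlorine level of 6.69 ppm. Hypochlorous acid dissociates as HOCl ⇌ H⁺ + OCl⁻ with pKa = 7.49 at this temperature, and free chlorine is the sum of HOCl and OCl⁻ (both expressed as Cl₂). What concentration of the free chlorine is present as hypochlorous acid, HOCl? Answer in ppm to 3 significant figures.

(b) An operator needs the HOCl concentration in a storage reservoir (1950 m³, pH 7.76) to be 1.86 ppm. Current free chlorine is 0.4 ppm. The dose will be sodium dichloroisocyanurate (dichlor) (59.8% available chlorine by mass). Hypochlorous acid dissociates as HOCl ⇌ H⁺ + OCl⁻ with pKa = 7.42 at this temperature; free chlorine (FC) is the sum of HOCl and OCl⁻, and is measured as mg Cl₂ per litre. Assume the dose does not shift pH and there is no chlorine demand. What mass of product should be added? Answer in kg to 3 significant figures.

(a) [OCl⁻]/[HOCl] = 10^(pH − pKa) = 10^(6.8 − 7.49) = 10^-0.69 = 0.2042.
(a) Fraction as HOCl = 1 / (1 + 0.2042) = 0.8304.
(a) HOCl = 0.8304 × 6.69 ppm = 5.556 ppm.

(b) Volume: 1950 m³ = 1,950,000 L.
(b) [OCl⁻]/[HOCl] = 10^(pH − pKa) = 10^(7.76 − 7.42) = 2.188; fraction as HOCl = 1/(1 + 2.188) = 0.3137.
(b) Free chlorine required for 1.86 ppm HOCl: 1.86 / 0.3137 = 5.929 ppm.
(b) FC to add: 5.929 − 0.4 = 5.529 mg/L as Cl₂.
(b) Cl₂ equivalent: 5.529 mg/L × 1,950,000 L = 10,780 g.
(b) Product at 59.8% available Cl: 10,780 / 0.598 = 18,030 g.

(a) 5.56 ppm; (b) 18.0 kg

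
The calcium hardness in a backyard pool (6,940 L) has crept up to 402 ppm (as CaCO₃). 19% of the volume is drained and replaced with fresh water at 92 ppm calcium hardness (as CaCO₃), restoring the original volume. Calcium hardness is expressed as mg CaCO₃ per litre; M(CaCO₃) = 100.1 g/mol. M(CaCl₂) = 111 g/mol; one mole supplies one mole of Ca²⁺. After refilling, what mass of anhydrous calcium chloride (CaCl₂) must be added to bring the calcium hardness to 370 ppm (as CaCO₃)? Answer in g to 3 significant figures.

After draining 19% and refilling: 402 × 0.81 + 92 × 0.19 = 343.1 ppm.
Deficit to target: 370 − 343.1 = 26.9 mg/L.
As CaCO₃: 26.9 mg/L × 6,940 L = 186.7 g; ÷ 100.1 = 1.865 mol Ca²⁺.
Mass: 1.865 × 111 = 207 g.

207 g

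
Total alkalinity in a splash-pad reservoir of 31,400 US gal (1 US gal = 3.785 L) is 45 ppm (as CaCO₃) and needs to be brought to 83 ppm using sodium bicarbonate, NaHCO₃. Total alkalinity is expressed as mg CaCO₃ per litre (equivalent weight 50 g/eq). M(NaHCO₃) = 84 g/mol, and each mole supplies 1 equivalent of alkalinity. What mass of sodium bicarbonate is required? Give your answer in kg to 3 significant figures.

7.59 kg

Volume: 31,400 US gal × 3.785 L/gal = 118,849 L.
Alkalinity to add: (83 − 45) = 38 mg/L as CaCO₃ × 118,849 L = 4516 g as CaCO₃.
Equivalents: 4516 g ÷ 50 g/eq = 90.33 eq.
NaHCO₃ supplies 1 eq per mole → 90.33 mol.
Mass: 90.33 mol × 84 g/mol = 7587 g.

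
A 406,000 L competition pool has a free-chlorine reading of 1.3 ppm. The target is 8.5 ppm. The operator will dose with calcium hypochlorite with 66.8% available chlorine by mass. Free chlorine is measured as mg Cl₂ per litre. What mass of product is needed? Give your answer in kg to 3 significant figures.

4.38 kg

Chlorine deficit: 8.5 − 1.3 = 7.2 ppm = 7.2 mg/L as Cl₂.
Cl₂ equivalent needed: 7.2 mg/L × 406,000 L = 2,923,000 mg = 2923 g.
Product at 66.8% available chlorine: 2923 / 0.668 = 4376 g.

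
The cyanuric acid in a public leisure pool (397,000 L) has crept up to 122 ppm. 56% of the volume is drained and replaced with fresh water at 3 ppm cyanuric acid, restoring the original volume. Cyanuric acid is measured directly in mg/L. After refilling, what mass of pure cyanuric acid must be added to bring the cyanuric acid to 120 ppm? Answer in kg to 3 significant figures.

25.7 kg

After draining 56% and refilling: 122 × 0.44 + 3 × 0.56 = 55.36 ppm.
Deficit to target: 120 − 55.36 = 64.64 mg/L.
Mass: 64.64 mg/L × 397,000 L = 25,660 g cyanuric acid.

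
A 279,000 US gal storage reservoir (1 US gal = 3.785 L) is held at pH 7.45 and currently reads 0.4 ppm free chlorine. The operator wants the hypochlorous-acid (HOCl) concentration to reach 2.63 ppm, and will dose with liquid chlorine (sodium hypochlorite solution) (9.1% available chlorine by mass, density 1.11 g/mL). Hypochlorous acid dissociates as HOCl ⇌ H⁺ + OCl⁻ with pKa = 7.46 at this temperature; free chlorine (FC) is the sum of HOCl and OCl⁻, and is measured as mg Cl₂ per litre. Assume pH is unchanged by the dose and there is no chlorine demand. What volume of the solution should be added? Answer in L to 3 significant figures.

Volume: 279,000 US gal × 3.785 L/gal = 1,056,015 L.
[OCl⁻]/[HOCl] = 10^(pH − pKa) = 10^(7.45 − 7.46) = 0.9772; fraction as HOCl = 1/(1 + 0.9772) = 0.5058.
Free chlorine required for 2.63 ppm HOCl: 2.63 / 0.5058 = 5.2 ppm.
FC to add: 5.2 − 0.4 = 4.8 mg/L as Cl₂.
Cl₂ equivalent: 4.8 mg/L × 1,056,015 L = 5069 g.
Product at 9.1% available Cl: 5069 / 0.091 = 55,700 g.
Volume: 55,700 g ÷ 1.11 g/mL = 50,180 mL.

50.2 L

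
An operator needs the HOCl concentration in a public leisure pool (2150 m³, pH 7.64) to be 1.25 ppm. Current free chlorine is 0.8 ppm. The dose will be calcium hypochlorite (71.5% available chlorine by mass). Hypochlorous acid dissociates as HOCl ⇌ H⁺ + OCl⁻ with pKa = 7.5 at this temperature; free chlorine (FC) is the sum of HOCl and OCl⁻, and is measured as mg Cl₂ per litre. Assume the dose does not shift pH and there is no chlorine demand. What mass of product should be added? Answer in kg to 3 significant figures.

6.54 kg

Volume: 2150 m³ = 2,150,000 L.
[OCl⁻]/[HOCl] = 10^(pH − pKa) = 10^(7.64 − 7.5) = 1.38; fraction as HOCl = 1/(1 + 1.38) = 0.4201.
Free chlorine required for 1.25 ppm HOCl: 1.25 / 0.4201 = 2.975 ppm.
FC to add: 2.975 − 0.8 = 2.175 mg/L as Cl₂.
Cl₂ equivalent: 2.175 mg/L × 2,150,000 L = 4677 g.
Product at 71.5% available Cl: 4677 / 0.715 = 6542 g.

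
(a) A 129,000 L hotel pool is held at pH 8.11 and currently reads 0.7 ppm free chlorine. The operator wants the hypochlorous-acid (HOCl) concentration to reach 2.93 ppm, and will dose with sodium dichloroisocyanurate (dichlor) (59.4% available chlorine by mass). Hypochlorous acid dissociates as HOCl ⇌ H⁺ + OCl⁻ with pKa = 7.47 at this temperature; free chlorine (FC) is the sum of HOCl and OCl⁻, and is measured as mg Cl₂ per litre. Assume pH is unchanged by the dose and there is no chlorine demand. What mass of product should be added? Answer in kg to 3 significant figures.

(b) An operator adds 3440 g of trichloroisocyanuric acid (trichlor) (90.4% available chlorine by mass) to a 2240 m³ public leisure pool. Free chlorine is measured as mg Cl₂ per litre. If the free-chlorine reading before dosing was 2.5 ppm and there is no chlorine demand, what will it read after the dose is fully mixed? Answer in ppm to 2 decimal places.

(a) [OCl⁻]/[HOCl] = 10^(pH − pKa) = 10^(8.11 − 7.47) = 4.365; fraction as HOCl = 1/(1 + 4.365) = 0.1864.
(a) Free chlorine required for 2.93 ppm HOCl: 2.93 / 0.1864 = 15.72 ppm.
(a) FC to add: 15.72 − 0.7 = 15.02 mg/L as Cl₂.
(a) Cl₂ equivalent: 15.02 mg/L × 129,000 L = 1938 g.
(a) Product at 59.4% available Cl: 1938 / 0.594 = 3262 g.

(b) Volume: 2240 m³ = 2,240,000 L.
(b) Available chlorine delivered: 3440 g × 0.904 = 3110 g as Cl₂.
(b) Concentration rise: 3110 g / 2,240,000 L = 1.388 mg/L = 1.39 ppm.
(b) Final FC: 2.5 + 1.39 = 3.89 ppm.

(a) 3.26 kg; (b) 3.89 ppm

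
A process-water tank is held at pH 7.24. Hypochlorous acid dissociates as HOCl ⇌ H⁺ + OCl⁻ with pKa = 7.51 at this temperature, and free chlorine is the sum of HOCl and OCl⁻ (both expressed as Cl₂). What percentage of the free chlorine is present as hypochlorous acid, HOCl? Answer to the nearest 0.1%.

65.1%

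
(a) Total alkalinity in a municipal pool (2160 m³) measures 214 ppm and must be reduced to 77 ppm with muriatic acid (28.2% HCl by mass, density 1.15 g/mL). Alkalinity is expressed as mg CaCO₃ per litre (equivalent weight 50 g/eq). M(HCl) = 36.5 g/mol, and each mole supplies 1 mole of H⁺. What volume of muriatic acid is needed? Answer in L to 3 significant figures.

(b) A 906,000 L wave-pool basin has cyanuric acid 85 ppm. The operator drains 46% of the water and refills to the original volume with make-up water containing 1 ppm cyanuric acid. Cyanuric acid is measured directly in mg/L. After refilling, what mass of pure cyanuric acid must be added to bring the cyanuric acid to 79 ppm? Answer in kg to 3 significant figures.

(a) Volume: 2160 m³ = 2,160,000 L.
(a) Alkalinity to neutralize: (214 − 77) = 137 mg/L as CaCO₃ × 2,160,000 L = 295,900 g as CaCO₃.
(a) Equivalents of H⁺ required: 295,900 ÷ 50 g/eq = 5918 eq = 5918 mol HCl.
(a) Mass of HCl: 5918 × 36.5 = 216,000 g.
(a) Mass of 28.2% solution: 216,000 / 0.282 = 766,000 g.
(a) Volume: 766,000 g ÷ 1.15 g/mL = 666,100 mL.

(b) After draining 46% and refilling: 85 × 0.54 + 1 × 0.46 = 46.36 ppm.
(b) Deficit to target: 79 − 46.36 = 32.64 mg/L.
(b) Mass: 32.64 mg/L × 906,000 L = 29,570 g cyanuric acid.

(a) 666 L; (b) 29.6 kg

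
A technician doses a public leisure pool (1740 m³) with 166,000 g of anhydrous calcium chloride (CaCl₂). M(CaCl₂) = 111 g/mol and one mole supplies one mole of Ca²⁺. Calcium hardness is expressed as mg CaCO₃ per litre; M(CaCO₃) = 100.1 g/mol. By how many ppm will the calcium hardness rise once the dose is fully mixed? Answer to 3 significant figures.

86.0 ppm

Volume: 1740 m³ = 1,740,000 L.
Moles of Ca²⁺: 166,000 g ÷ 111 g/mol = 1495 mol.
As CaCO₃: 1495 mol × 100.1 g/mol = 149,700 g.
Rise: 149,700 g / 1,740,000 L × 1000 = 86.03 mg/L.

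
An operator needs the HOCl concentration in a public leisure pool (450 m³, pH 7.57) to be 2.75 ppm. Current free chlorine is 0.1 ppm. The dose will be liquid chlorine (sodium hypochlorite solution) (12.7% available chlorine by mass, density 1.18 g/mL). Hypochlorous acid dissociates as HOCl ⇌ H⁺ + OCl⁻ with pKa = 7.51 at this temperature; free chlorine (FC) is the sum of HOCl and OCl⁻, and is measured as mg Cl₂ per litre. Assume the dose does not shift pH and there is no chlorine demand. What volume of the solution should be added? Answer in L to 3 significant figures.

17.4 L

Volume: 450 m³ = 450,000 L.
[OCl⁻]/[HOCl] = 10^(pH − pKa) = 10^(7.57 − 7.51) = 1.148; fraction as HOCl = 1/(1 + 1.148) = 0.4655.
Free chlorine required for 2.75 ppm HOCl: 2.75 / 0.4655 = 5.907 ppm.
FC to add: 5.907 − 0.1 = 5.807 mg/L as Cl₂.
Cl₂ equivalent: 5.807 mg/L × 450,000 L = 2613 g.
Product at 12.7% available Cl: 2613 / 0.127 = 20,580 g.
Volume: 20,580 g ÷ 1.18 g/mL = 17,440 mL.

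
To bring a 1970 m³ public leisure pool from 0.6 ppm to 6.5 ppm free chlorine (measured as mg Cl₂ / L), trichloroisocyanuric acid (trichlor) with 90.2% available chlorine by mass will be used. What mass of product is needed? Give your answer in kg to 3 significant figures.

12.9 kg

Volume: 1970 m³ = 1,970,000 L.
Chlorine deficit: 6.5 − 0.6 = 5.9 ppm = 5.9 mg/L as Cl₂.
Cl₂ equivalent needed: 5.9 mg/L × 1,970,000 L = 11,620,000 mg = 11,620 g.
Product at 90.2% available chlorine: 11,620 / 0.902 = 12,890 g.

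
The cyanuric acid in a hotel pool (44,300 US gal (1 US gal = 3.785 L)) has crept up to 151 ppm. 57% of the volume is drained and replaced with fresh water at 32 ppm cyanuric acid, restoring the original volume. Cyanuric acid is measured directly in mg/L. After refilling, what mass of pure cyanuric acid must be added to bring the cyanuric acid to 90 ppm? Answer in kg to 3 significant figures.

1.15 kg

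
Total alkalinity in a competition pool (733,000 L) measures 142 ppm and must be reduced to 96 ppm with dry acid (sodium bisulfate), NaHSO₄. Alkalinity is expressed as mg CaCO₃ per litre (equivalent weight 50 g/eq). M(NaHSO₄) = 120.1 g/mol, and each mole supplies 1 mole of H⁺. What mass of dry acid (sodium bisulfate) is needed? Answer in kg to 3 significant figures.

81.0 kg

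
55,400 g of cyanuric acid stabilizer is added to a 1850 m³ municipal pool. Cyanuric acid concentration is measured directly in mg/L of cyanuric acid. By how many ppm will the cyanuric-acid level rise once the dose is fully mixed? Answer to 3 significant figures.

29.9 ppm

Volume: 1850 m³ = 1,850,000 L.
Rise: 55,400 g / 1,850,000 L × 1000 = 29.95 mg/L.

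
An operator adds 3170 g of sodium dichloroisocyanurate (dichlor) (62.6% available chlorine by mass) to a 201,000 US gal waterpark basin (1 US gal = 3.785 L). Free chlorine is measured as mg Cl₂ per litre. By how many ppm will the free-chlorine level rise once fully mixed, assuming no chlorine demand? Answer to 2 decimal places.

2.61 ppm

Volume: 201,000 US gal × 3.785 L/gal = 760,785 L.
Available chlorine delivered: 3170 g × 0.626 = 1984 g as Cl₂.
Concentration rise: 1984 g / 760,785 L = 2.608 mg/L = 2.61 ppm.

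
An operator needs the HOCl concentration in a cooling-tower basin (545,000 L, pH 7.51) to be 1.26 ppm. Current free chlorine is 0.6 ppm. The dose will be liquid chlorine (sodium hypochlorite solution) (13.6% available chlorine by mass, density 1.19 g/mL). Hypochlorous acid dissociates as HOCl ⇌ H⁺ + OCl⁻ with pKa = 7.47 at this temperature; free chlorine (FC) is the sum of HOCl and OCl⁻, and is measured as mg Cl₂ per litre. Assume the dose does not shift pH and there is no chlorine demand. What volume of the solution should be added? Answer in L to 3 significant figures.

[OCl⁻]/[HOCl] = 10^(pH − pKa) = 10^(7.51 − 7.47) = 1.096; fraction as HOCl = 1/(1 + 1.096) = 0.477.
Free chlorine required for 1.26 ppm HOCl: 1.26 / 0.477 = 2.642 ppm.
FC to add: 2.642 − 0.6 = 2.042 mg/L as Cl₂.
Cl₂ equivalent: 2.042 mg/L × 545,000 L = 1113 g.
Product at 13.6% available Cl: 1113 / 0.136 = 8181 g.
Volume: 8181 g ÷ 1.19 g/mL = 6875 mL.

6.88 L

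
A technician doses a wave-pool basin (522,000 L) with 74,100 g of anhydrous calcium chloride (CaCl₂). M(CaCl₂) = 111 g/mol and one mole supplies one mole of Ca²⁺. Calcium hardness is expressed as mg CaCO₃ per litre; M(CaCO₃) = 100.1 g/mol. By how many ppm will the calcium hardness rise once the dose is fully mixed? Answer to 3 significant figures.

Moles of Ca²⁺: 74,100 g ÷ 111 g/mol = 667.6 mol.
As CaCO₃: 667.6 mol × 100.1 g/mol = 66,820 g.
Rise: 66,820 g / 522,000 L × 1000 = 128 mg/L.

128 ppm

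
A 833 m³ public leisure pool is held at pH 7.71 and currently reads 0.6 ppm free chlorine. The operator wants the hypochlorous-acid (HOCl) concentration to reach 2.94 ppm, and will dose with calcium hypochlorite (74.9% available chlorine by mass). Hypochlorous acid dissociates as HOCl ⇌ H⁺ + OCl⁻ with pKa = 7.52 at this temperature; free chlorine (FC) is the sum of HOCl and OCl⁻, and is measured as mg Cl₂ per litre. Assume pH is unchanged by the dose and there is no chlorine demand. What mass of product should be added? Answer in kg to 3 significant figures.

7.67 kg

Volume: 833 m³ = 833,000 L.
[OCl⁻]/[HOCl] = 10^(pH − pKa) = 10^(7.71 − 7.52) = 1.549; fraction as HOCl = 1/(1 + 1.549) = 0.3923.
Free chlorine required for 2.94 ppm HOCl: 2.94 / 0.3923 = 7.494 ppm.
FC to add: 7.494 − 0.6 = 6.894 mg/L as Cl₂.
Cl₂ equivalent: 6.894 mg/L × 833,000 L = 5742 g.
Product at 74.9% available Cl: 5742 / 0.749 = 7667 g.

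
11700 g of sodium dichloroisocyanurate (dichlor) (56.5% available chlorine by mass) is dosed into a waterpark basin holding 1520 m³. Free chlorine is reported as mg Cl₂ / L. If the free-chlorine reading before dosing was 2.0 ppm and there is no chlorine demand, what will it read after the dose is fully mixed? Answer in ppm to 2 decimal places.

Volume: 1520 m³ = 1,520,000 L.
Available chlorine delivered: 11,700 g × 0.565 = 6610 g as Cl₂.
Concentration rise: 6610 g / 1,520,000 L = 4.349 mg/L = 4.35 ppm.
Final FC: 2.0 + 4.35 = 6.35 ppm.

6.35 ppm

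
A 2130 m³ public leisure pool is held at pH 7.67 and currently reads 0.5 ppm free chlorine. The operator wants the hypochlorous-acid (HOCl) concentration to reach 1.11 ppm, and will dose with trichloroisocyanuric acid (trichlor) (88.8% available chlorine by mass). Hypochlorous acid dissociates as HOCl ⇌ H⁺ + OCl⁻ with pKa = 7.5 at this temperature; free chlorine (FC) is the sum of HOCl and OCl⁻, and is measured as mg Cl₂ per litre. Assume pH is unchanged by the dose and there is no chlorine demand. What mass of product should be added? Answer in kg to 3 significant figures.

5.40 kg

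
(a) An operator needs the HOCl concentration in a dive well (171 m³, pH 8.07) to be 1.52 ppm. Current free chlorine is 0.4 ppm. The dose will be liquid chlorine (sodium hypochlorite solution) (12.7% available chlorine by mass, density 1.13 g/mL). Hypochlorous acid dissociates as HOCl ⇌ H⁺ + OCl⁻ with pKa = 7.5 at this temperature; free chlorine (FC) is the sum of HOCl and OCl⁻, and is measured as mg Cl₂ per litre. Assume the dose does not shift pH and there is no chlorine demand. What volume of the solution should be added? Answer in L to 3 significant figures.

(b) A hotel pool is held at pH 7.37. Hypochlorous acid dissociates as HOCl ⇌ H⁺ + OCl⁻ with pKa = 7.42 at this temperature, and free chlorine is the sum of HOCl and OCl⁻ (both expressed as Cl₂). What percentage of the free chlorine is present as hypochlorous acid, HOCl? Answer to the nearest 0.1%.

(a) 8.06 L; (b) 52.9%

(a) Volume: 171 m³ = 171,000 L.
(a) [OCl⁻]/[HOCl] = 10^(pH − pKa) = 10^(8.07 − 7.5) = 3.715; fraction as HOCl = 1/(1 + 3.715) = 0.2121.
(a) Free chlorine required for 1.52 ppm HOCl: 1.52 / 0.2121 = 7.167 ppm.
(a) FC to add: 7.167 − 0.4 = 6.767 mg/L as Cl₂.
(a) Cl₂ equivalent: 6.767 mg/L × 171,000 L = 1157 g.
(a) Product at 12.7% available Cl: 1157 / 0.127 = 9112 g.
(a) Volume: 9112 g ÷ 1.13 g/mL = 8064 mL.

(b) [OCl⁻]/[HOCl] = 10^(pH − pKa) = 10^(7.37 − 7.42) = 10^-0.05 = 0.8913.
(b) Fraction as HOCl = 1 / (1 + 0.8913) = 0.5288.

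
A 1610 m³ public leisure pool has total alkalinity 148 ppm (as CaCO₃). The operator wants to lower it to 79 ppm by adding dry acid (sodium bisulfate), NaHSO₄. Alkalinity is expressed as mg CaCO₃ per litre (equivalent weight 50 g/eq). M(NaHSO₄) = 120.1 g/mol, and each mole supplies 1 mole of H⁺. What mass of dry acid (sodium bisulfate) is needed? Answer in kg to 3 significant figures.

267 kg

Volume: 1610 m³ = 1,610,000 L.
Alkalinity to neutralize: (148 − 79) = 69 mg/L as CaCO₃ × 1,610,000 L = 111,100 g as CaCO₃.
Equivalents of H⁺ required: 111,100 ÷ 50 g/eq = 2222 eq = 2222 mol NaHSO₄.
Mass of NaHSO₄: 2222 × 120.1 = 266,800 g.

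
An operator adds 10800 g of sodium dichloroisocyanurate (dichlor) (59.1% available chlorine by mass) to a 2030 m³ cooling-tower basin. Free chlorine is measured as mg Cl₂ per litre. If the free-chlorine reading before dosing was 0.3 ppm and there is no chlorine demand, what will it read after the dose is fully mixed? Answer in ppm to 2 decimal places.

3.44 ppm

Volume: 2030 m³ = 2,030,000 L.
Available chlorine delivered: 10,800 g × 0.591 = 6383 g as Cl₂.
Concentration rise: 6383 g / 2,030,000 L = 3.144 mg/L = 3.14 ppm.
Final FC: 0.3 + 3.14 = 3.44 ppm.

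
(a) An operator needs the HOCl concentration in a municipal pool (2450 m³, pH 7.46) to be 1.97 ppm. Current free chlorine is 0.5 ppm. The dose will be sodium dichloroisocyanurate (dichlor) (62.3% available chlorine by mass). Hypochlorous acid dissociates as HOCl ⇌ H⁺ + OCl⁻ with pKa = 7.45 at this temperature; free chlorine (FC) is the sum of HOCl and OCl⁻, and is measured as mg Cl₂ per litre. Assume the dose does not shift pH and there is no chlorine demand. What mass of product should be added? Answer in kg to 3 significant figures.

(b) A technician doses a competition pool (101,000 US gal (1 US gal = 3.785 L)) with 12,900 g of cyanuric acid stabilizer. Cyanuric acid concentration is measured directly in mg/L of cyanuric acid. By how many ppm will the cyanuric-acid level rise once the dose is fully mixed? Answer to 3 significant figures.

(a) 13.7 kg; (b) 33.7 ppm

(a) Volume: 2450 m³ = 2,450,000 L.
(a) [OCl⁻]/[HOCl] = 10^(pH − pKa) = 10^(7.46 − 7.45) = 1.023; fraction as HOCl = 1/(1 + 1.023) = 0.4942.
(a) Free chlorine required for 1.97 ppm HOCl: 1.97 / 0.4942 = 3.986 ppm.
(a) FC to add: 3.986 − 0.5 = 3.486 mg/L as Cl₂.
(a) Cl₂ equivalent: 3.486 mg/L × 2,450,000 L = 8540 g.
(a) Product at 62.3% available Cl: 8540 / 0.623 = 13,710 g.

(b) Volume: 101,000 US gal × 3.785 L/gal = 382,285 L.
(b) Rise: 12,900 g / 382,285 L × 1000 = 33.74 mg/L.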